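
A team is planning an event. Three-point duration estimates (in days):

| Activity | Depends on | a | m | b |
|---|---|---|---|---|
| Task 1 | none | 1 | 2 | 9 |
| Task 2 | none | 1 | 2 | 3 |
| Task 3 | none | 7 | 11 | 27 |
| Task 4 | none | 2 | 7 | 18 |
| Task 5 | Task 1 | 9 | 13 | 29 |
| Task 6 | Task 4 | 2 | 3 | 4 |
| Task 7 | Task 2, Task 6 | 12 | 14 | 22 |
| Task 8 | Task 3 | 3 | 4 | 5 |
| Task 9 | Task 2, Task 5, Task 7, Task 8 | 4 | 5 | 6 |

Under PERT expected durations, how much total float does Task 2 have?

9 days

te_Task 1 = (1 + 4·2 + 9)/6 = 18/6 = 3
te_Task 2 = (1 + 4·2 + 3)/6 = 12/6 = 2
te_Task 3 = (7 + 4·11 + 27)/6 = 78/6 = 13
te_Task 4 = (2 + 4·7 + 18)/6 = 48/6 = 8
te_Task 5 = (9 + 4·13 + 29)/6 = 90/6 = 15
te_Task 6 = (2 + 4·3 + 4)/6 = 18/6 = 3
te_Task 7 = (12 + 4·14 + 22)/6 = 90/6 = 15
te_Task 8 = (3 + 4·4 + 5)/6 = 24/6 = 4
te_Task 9 = (4 + 4·5 + 6)/6 = 30/6 = 5

Forward pass:
ES_Task 1 = 0; EF_Task 1 = 3
ES_Task 2 = 0; EF_Task 2 = 2
ES_Task 3 = 0; EF_Task 3 = 13
ES_Task 4 = 0; EF_Task 4 = 8
ES_Task 5 = 3; EF_Task 5 = 3+15 = 18
ES_Task 6 = 8; EF_Task 6 = 8+3 = 11
ES_Task 7 = max(EF_Task 2=2, EF_Task 6=11) = 11; EF_Task 7 = 11+15 = 26
ES_Task 8 = 13; EF_Task 8 = 13+4 = 17
ES_Task 9 = max(EF_Task 2=2, EF_Task 5=18, EF_Task 7=26, EF_Task 8=17) = 26; EF_Task 9 = 26+5 = 31
Expected project duration μ = 31 days. Critical path: Task 4 → Task 6 → Task 7 → Task 9.

Backward pass:
LF_Task 9 = 31; LS_Task 9 = 31−5 = 26
LF_Task 8 = LS_Task 9 = 26; LS_Task 8 = 26−4 = 22
LF_Task 7 = LS_Task 9 = 26; LS_Task 7 = 26−15 = 11
LF_Task 6 = LS_Task 7 = 11; LS_Task 6 = 11−3 = 8
LF_Task 5 = LS_Task 9 = 26; LS_Task 5 = 26−15 = 11
LF_Task 4 = LS_Task 6 = 8; LS_Task 4 = 8−8 = 0
LF_Task 3 = LS_Task 8 = 22; LS_Task 3 = 22−13 = 9
LF_Task 2 = min(LS_Task 7=11, LS_Task 9=26) = 11; LS_Task 2 = 11−2 = 9
LF_Task 1 = LS_Task 5 = 11; LS_Task 1 = 11−3 = 8
Slack_Task 2 = LS_Task 2 − ES_Task 2 = 9 − 0 = 9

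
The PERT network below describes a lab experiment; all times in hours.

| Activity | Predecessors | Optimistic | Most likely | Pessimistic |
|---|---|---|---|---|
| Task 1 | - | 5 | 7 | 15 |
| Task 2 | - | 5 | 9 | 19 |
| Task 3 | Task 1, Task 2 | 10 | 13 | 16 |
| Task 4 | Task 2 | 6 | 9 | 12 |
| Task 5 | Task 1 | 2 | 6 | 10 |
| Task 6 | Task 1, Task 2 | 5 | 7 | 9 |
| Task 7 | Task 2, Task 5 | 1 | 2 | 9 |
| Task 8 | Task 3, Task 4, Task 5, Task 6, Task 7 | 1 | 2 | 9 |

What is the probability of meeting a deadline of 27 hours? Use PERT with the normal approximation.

te_Task 1 = (5 + 4·7 + 15)/6 = 48/6 = 8; σ²_Task 1 = ((15−5)/6)² = 2.778
te_Task 2 = (5 + 4·9 + 19)/6 = 60/6 = 10; σ²_Task 2 = ((19−5)/6)² = 5.444
te_Task 3 = (10 + 4·13 + 16)/6 = 78/6 = 13; σ²_Task 3 = ((16−10)/6)² = 1.000
te_Task 4 = (6 + 4·9 + 12)/6 = 54/6 = 9; σ²_Task 4 = ((12−6)/6)² = 1.000
te_Task 5 = (2 + 4·6 + 10)/6 = 36/6 = 6; σ²_Task 5 = ((10−2)/6)² = 1.778
te_Task 6 = (5 + 4·7 + 9)/6 = 42/6 = 7; σ²_Task 6 = ((9−5)/6)² = 0.444
te_Task 7 = (1 + 4·2 + 9)/6 = 18/6 = 3; σ²_Task 7 = ((9−1)/6)² = 1.778
te_Task 8 = (1 + 4·2 + 9)/6 = 18/6 = 3; σ²_Task 8 = ((9−1)/6)² = 1.778

Forward pass:
ES_Task 1 = 0; EF_Task 1 = 8
ES_Task 2 = 0; EF_Task 2 = 10
ES_Task 3 = max(EF_Task 1=8, EF_Task 2=10) = 10; EF_Task 3 = 10+13 = 23
ES_Task 4 = 10; EF_Task 4 = 10+9 = 19
ES_Task 5 = 8; EF_Task 5 = 8+6 = 14
ES_Task 6 = max(EF_Task 1=8, EF_Task 2=10) = 10; EF_Task 6 = 10+7 = 17
ES_Task 7 = max(EF_Task 2=10, EF_Task 5=14) = 14; EF_Task 7 = 14+3 = 17
ES_Task 8 = max(EF_Task 3=23, EF_Task 4=19, EF_Task 5=14, EF_Task 6=17, EF_Task 7=17) = 23; EF_Task 8 = 23+3 = 26
Expected project duration μ = 26 hours. Critical path: Task 2 → Task 3 → Task 8.

Variance along critical path = 5.444 + 1.000 + 1.778 = 8.222; σ = √8.222 = 2.867 hours.
Z = (27 − 26) / 2.867 = 0.349
P(T ≤ 27) = Φ(0.349) ≈ 0.636

0.636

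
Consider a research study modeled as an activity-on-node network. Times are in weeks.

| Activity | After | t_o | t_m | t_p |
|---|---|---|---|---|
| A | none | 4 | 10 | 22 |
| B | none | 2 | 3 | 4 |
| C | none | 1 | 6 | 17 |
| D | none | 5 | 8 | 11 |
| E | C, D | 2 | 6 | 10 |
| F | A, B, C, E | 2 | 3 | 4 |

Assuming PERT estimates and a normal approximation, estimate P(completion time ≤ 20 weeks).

te_A = (4 + 4·10 + 22)/6 = 66/6 = 11; σ²_A = ((22−4)/6)² = 9.000
te_B = (2 + 4·3 + 4)/6 = 18/6 = 3; σ²_B = ((4−2)/6)² = 0.111
te_C = (1 + 4·6 + 17)/6 = 42/6 = 7; σ²_C = ((17−1)/6)² = 7.111
te_D = (5 + 4·8 + 11)/6 = 48/6 = 8; σ²_D = ((11−5)/6)² = 1.000
te_E = (2 + 4·6 + 10)/6 = 36/6 = 6; σ²_E = ((10−2)/6)² = 1.778
te_F = (2 + 4·3 + 4)/6 = 18/6 = 3; σ²_F = ((4−2)/6)² = 0.111

Forward pass:
ES_A = 0; EF_A = 11
ES_B = 0; EF_B = 3
ES_C = 0; EF_C = 7
ES_D = 0; EF_D = 8
ES_E = max(EF_C=7, EF_D=8) = 8; EF_E = 8+6 = 14
ES_F = max(EF_A=11, EF_B=3, EF_C=7, EF_E=14) = 14; EF_F = 14+3 = 17
Expected project duration μ = 17 weeks. Critical path: D → E → F.

Variance along critical path = 1.000 + 1.778 + 0.111 = 2.889; σ = √2.889 = 1.700 weeks.
Z = (20 − 17) / 1.700 = 1.765
P(T ≤ 20) = Φ(1.765) ≈ 0.961

0.961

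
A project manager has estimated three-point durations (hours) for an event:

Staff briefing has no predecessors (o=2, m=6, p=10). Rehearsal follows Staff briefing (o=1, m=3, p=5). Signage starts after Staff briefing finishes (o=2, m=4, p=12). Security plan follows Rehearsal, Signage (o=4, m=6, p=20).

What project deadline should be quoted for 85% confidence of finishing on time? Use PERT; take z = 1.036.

te_Staff briefing = (2 + 4·6 + 10)/6 = 36/6 = 6; σ²_Staff briefing = ((10−2)/6)² = 1.778
te_Rehearsal = (1 + 4·3 + 5)/6 = 18/6 = 3; σ²_Rehearsal = ((5−1)/6)² = 0.444
te_Signage = (2 + 4·4 + 12)/6 = 30/6 = 5; σ²_Signage = ((12−2)/6)² = 2.778
te_Security plan = (4 + 4·6 + 20)/6 = 48/6 = 8; σ²_Security plan = ((20−4)/6)² = 7.111

Forward pass:
ES_Staff briefing = 0; EF_Staff briefing = 6
ES_Rehearsal = 6; EF_Rehearsal = 6+3 = 9
ES_Signage = 6; EF_Signage = 6+5 = 11
ES_Security plan = max(EF_Rehearsal=9, EF_Signage=11) = 11; EF_Security plan = 11+8 = 19
Expected project duration μ = 19 hours. Critical path: Staff briefing → Signage → Security plan.

Variance along critical path = 1.778 + 2.778 + 7.111 = 11.667; σ = 3.416 hours.
D = μ + z·σ = 19 + 1.036·3.416 = 22.5 hours

22.5 hours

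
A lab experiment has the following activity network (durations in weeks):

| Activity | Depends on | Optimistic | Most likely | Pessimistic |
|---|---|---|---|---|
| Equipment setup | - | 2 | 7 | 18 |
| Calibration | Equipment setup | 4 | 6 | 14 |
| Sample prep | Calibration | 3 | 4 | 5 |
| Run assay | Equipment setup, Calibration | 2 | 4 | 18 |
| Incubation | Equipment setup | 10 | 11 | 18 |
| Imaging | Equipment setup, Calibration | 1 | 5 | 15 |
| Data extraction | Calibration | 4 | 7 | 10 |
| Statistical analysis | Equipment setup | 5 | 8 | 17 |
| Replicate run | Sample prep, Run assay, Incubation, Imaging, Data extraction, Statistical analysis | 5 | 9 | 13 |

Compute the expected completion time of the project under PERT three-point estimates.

te_Equipment setup = (2 + 4·7 + 18)/6 = 48/6 = 8
te_Calibration = (4 + 4·6 + 14)/6 = 42/6 = 7
te_Sample prep = (3 + 4·4 + 5)/6 = 24/6 = 4
te_Run assay = (2 + 4·4 + 18)/6 = 36/6 = 6
te_Incubation = (10 + 4·11 + 18)/6 = 72/6 = 12
te_Imaging = (1 + 4·5 + 15)/6 = 36/6 = 6
te_Data extraction = (4 + 4·7 + 10)/6 = 42/6 = 7
te_Statistical analysis = (5 + 4·8 + 17)/6 = 54/6 = 9
te_Replicate run = (5 + 4·9 + 13)/6 = 54/6 = 9

Forward pass:
ES_Equipment setup = 0; EF_Equipment setup = 8
ES_Calibration = 8; EF_Calibration = 8+7 = 15
ES_Sample prep = 15; EF_Sample prep = 15+4 = 19
ES_Run assay = max(EF_Equipment setup=8, EF_Calibration=15) = 15; EF_Run assay = 15+6 = 21
ES_Incubation = 8; EF_Incubation = 8+12 = 20
ES_Imaging = max(EF_Equipment setup=8, EF_Calibration=15) = 15; EF_Imaging = 15+6 = 21
ES_Data extraction = 15; EF_Data extraction = 15+7 = 22
ES_Statistical analysis = 8; EF_Statistical analysis = 8+9 = 17
ES_Replicate run = max(EF_Sample prep=19, EF_Run assay=21, EF_Incubation=20, EF_Imaging=21, EF_Data extraction=22, EF_Statistical analysis=17) = 22; EF_Replicate run = 22+9 = 31
Expected project duration μ = 31 weeks. Critical path: Equipment setup → Calibration → Data extraction → Replicate run.

31 weeks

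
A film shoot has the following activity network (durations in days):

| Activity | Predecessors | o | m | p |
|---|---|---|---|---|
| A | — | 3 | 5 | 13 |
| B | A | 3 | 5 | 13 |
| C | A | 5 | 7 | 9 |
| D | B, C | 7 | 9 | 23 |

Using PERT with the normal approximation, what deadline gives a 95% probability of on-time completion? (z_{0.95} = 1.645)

29.3 days

te_A = (3 + 4·5 + 13)/6 = 36/6 = 6; σ²_A = ((13−3)/6)² = 2.778
te_B = (3 + 4·5 + 13)/6 = 36/6 = 6; σ²_B = ((13−3)/6)² = 2.778
te_C = (5 + 4·7 + 9)/6 = 42/6 = 7; σ²_C = ((9−5)/6)² = 0.444
te_D = (7 + 4·9 + 23)/6 = 66/6 = 11; σ²_D = ((23−7)/6)² = 7.111

Forward pass:
ES_A = 0; EF_A = 6
ES_B = 6; EF_B = 6+6 = 12
ES_C = 6; EF_C = 6+7 = 13
ES_D = max(EF_B=12, EF_C=13) = 13; EF_D = 13+11 = 24
Expected project duration μ = 24 days. Critical path: A → C → D.

Variance along critical path = 2.778 + 0.444 + 7.111 = 10.333; σ = 3.215 days.
D = μ + z·σ = 24 + 1.645·3.215 = 29.3 days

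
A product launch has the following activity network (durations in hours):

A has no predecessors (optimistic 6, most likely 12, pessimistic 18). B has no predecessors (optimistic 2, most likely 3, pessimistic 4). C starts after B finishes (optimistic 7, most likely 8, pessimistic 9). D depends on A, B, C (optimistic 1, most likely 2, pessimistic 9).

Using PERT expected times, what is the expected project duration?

te_A = (6 + 4·12 + 18)/6 = 72/6 = 12
te_B = (2 + 4·3 + 4)/6 = 18/6 = 3
te_C = (7 + 4·8 + 9)/6 = 48/6 = 8
te_D = (1 + 4·2 + 9)/6 = 18/6 = 3

Forward pass:
ES_A = 0; EF_A = 12
ES_B = 0; EF_B = 3
ES_C = 3; EF_C = 3+8 = 11
ES_D = max(EF_A=12, EF_B=3, EF_C=11) = 12; EF_D = 12+3 = 15
Expected project duration μ = 15 hours. Critical path: A → D.

15 hours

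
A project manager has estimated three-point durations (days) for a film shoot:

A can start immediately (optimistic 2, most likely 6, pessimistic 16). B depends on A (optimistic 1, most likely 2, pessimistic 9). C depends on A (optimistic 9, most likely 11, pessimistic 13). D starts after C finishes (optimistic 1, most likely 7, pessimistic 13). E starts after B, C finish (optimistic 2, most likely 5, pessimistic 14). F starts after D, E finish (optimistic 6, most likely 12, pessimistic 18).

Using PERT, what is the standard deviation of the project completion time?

3.73 days

te_A = (2 + 4·6 + 16)/6 = 42/6 = 7; σ²_A = ((16−2)/6)² = 5.444
te_B = (1 + 4·2 + 9)/6 = 18/6 = 3; σ²_B = ((9−1)/6)² = 1.778
te_C = (9 + 4·11 + 13)/6 = 66/6 = 11; σ²_C = ((13−9)/6)² = 0.444
te_D = (1 + 4·7 + 13)/6 = 42/6 = 7; σ²_D = ((13−1)/6)² = 4.000
te_E = (2 + 4·5 + 14)/6 = 36/6 = 6; σ²_E = ((14−2)/6)² = 4.000
te_F = (6 + 4·12 + 18)/6 = 72/6 = 12; σ²_F = ((18−6)/6)² = 4.000

Forward pass:
ES_A = 0; EF_A = 7
ES_B = 7; EF_B = 7+3 = 10
ES_C = 7; EF_C = 7+11 = 18
ES_D = 18; EF_D = 18+7 = 25
ES_E = max(EF_B=10, EF_C=18) = 18; EF_E = 18+6 = 24
ES_F = max(EF_D=25, EF_E=24) = 25; EF_F = 25+12 = 37
Expected project duration μ = 37 days. Critical path: A → C → D → F.

Variance along critical path = 5.444 + 0.444 + 4.000 + 4.000 = 13.889
σ = √13.889 = 3.727 days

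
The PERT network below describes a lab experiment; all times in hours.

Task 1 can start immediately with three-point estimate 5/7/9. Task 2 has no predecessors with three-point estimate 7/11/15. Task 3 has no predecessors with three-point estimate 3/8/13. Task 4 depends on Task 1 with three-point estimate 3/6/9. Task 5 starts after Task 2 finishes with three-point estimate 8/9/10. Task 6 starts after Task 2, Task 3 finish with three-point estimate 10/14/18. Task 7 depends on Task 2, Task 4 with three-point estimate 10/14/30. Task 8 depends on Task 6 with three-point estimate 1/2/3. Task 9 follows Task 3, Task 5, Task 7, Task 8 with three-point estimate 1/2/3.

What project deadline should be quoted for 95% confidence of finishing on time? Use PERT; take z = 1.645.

te_Task 1 = (5 + 4·7 + 9)/6 = 42/6 = 7; σ²_Task 1 = ((9−5)/6)² = 0.444
te_Task 2 = (7 + 4·11 + 15)/6 = 66/6 = 11; σ²_Task 2 = ((15−7)/6)² = 1.778
te_Task 3 = (3 + 4·8 + 13)/6 = 48/6 = 8; σ²_Task 3 = ((13−3)/6)² = 2.778
te_Task 4 = (3 + 4·6 + 9)/6 = 36/6 = 6; σ²_Task 4 = ((9−3)/6)² = 1.000
te_Task 5 = (8 + 4·9 + 10)/6 = 54/6 = 9; σ²_Task 5 = ((10−8)/6)² = 0.111
te_Task 6 = (10 + 4·14 + 18)/6 = 84/6 = 14; σ²_Task 6 = ((18−10)/6)² = 1.778
te_Task 7 = (10 + 4·14 + 30)/6 = 96/6 = 16; σ²_Task 7 = ((30−10)/6)² = 11.111
te_Task 8 = (1 + 4·2 + 3)/6 = 12/6 = 2; σ²_Task 8 = ((3−1)/6)² = 0.111
te_Task 9 = (1 + 4·2 + 3)/6 = 12/6 = 2; σ²_Task 9 = ((3−1)/6)² = 0.111

Forward pass:
ES_Task 1 = 0; EF_Task 1 = 7
ES_Task 2 = 0; EF_Task 2 = 11
ES_Task 3 = 0; EF_Task 3 = 8
ES_Task 4 = 7; EF_Task 4 = 7+6 = 13
ES_Task 5 = 11; EF_Task 5 = 11+9 = 20
ES_Task 6 = max(EF_Task 2=11, EF_Task 3=8) = 11; EF_Task 6 = 11+14 = 25
ES_Task 7 = max(EF_Task 2=11, EF_Task 4=13) = 13; EF_Task 7 = 13+16 = 29
ES_Task 8 = 25; EF_Task 8 = 25+2 = 27
ES_Task 9 = max(EF_Task 3=8, EF_Task 5=20, EF_Task 7=29, EF_Task 8=27) = 29; EF_Task 9 = 29+2 = 31
Expected project duration μ = 31 hours. Critical path: Task 1 → Task 4 → Task 7 → Task 9.

Variance along critical path = 0.444 + 1.000 + 11.111 + 0.111 = 12.667; σ = 3.559 hours.
D = μ + z·σ = 31 + 1.645·3.559 = 36.9 hours

36.9 hours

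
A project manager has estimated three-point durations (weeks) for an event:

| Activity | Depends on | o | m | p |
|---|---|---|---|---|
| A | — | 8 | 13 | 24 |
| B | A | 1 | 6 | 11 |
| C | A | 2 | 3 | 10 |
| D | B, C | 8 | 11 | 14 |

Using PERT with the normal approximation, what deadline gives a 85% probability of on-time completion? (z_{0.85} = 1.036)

te_A = (8 + 4·13 + 24)/6 = 84/6 = 14; σ²_A = ((24−8)/6)² = 7.111
te_B = (1 + 4·6 + 11)/6 = 36/6 = 6; σ²_B = ((11−1)/6)² = 2.778
te_C = (2 + 4·3 + 10)/6 = 24/6 = 4; σ²_C = ((10−2)/6)² = 1.778
te_D = (8 + 4·11 + 14)/6 = 66/6 = 11; σ²_D = ((14−8)/6)² = 1.000

Forward pass:
ES_A = 0; EF_A = 14
ES_B = 14; EF_B = 14+6 = 20
ES_C = 14; EF_C = 14+4 = 18
ES_D = max(EF_B=20, EF_C=18) = 20; EF_D = 20+11 = 31
Expected project duration μ = 31 weeks. Critical path: A → B → D.

Variance along critical path = 7.111 + 2.778 + 1.000 = 10.889; σ = 3.300 weeks.
D = μ + z·σ = 31 + 1.036·3.300 = 34.4 weeks

34.4 weeks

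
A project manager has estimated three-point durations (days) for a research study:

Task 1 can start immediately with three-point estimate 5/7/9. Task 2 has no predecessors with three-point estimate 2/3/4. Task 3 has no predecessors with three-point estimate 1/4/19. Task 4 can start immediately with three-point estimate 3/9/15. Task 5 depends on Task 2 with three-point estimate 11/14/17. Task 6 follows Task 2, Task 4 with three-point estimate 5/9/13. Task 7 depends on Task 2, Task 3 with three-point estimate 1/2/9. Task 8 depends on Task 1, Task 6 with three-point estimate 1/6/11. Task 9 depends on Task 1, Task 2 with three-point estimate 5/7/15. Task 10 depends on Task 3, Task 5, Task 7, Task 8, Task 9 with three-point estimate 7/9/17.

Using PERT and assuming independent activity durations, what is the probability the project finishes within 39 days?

0.931

te_Task 1 = (5 + 4·7 + 9)/6 = 42/6 = 7; σ²_Task 1 = ((9−5)/6)² = 0.444
te_Task 2 = (2 + 4·3 + 4)/6 = 18/6 = 3; σ²_Task 2 = ((4−2)/6)² = 0.111
te_Task 3 = (1 + 4·4 + 19)/6 = 36/6 = 6; σ²_Task 3 = ((19−1)/6)² = 9.000
te_Task 4 = (3 + 4·9 + 15)/6 = 54/6 = 9; σ²_Task 4 = ((15−3)/6)² = 4.000
te_Task 5 = (11 + 4·14 + 17)/6 = 84/6 = 14; σ²_Task 5 = ((17−11)/6)² = 1.000
te_Task 6 = (5 + 4·9 + 13)/6 = 54/6 = 9; σ²_Task 6 = ((13−5)/6)² = 1.778
te_Task 7 = (1 + 4·2 + 9)/6 = 18/6 = 3; σ²_Task 7 = ((9−1)/6)² = 1.778
te_Task 8 = (1 + 4·6 + 11)/6 = 36/6 = 6; σ²_Task 8 = ((11−1)/6)² = 2.778
te_Task 9 = (5 + 4·7 + 15)/6 = 48/6 = 8; σ²_Task 9 = ((15−5)/6)² = 2.778
te_Task 10 = (7 + 4·9 + 17)/6 = 60/6 = 10; σ²_Task 10 = ((17−7)/6)² = 2.778

Forward pass:
ES_Task 1 = 0; EF_Task 1 = 7
ES_Task 2 = 0; EF_Task 2 = 3
ES_Task 3 = 0; EF_Task 3 = 6
ES_Task 4 = 0; EF_Task 4 = 9
ES_Task 5 = 3; EF_Task 5 = 3+14 = 17
ES_Task 6 = max(EF_Task 2=3, EF_Task 4=9) = 9; EF_Task 6 = 9+9 = 18
ES_Task 7 = max(EF_Task 2=3, EF_Task 3=6) = 6; EF_Task 7 = 6+3 = 9
ES_Task 8 = max(EF_Task 1=7, EF_Task 6=18) = 18; EF_Task 8 = 18+6 = 24
ES_Task 9 = max(EF_Task 1=7, EF_Task 2=3) = 7; EF_Task 9 = 7+8 = 15
ES_Task 10 = max(EF_Task 3=6, EF_Task 5=17, EF_Task 7=9, EF_Task 8=24, EF_Task 9=15) = 24; EF_Task 10 = 24+10 = 34
Expected project duration μ = 34 days. Critical path: Task 4 → Task 6 → Task 8 → Task 10.

Variance along critical path = 4.000 + 1.778 + 2.778 + 2.778 = 11.333; σ = √11.333 = 3.367 days.
Z = (39 − 34) / 3.367 = 1.485
P(T ≤ 39) = Φ(1.485) ≈ 0.931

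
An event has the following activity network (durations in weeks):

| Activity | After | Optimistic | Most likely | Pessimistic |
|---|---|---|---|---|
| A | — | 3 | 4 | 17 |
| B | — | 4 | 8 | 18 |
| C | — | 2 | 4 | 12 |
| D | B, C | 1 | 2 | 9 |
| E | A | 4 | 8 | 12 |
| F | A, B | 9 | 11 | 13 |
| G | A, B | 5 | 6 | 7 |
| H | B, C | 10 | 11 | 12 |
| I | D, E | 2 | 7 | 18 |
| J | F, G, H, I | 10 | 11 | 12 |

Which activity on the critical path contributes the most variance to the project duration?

I

te_A = (3 + 4·4 + 17)/6 = 36/6 = 6; σ²_A = ((17−3)/6)² = 5.444
te_B = (4 + 4·8 + 18)/6 = 54/6 = 9; σ²_B = ((18−4)/6)² = 5.444
te_C = (2 + 4·4 + 12)/6 = 30/6 = 5; σ²_C = ((12−2)/6)² = 2.778
te_D = (1 + 4·2 + 9)/6 = 18/6 = 3; σ²_D = ((9−1)/6)² = 1.778
te_E = (4 + 4·8 + 12)/6 = 48/6 = 8; σ²_E = ((12−4)/6)² = 1.778
te_F = (9 + 4·11 + 13)/6 = 66/6 = 11; σ²_F = ((13−9)/6)² = 0.444
te_G = (5 + 4·6 + 7)/6 = 36/6 = 6; σ²_G = ((7−5)/6)² = 0.111
te_H = (10 + 4·11 + 12)/6 = 66/6 = 11; σ²_H = ((12−10)/6)² = 0.111
te_I = (2 + 4·7 + 18)/6 = 48/6 = 8; σ²_I = ((18−2)/6)² = 7.111
te_J = (10 + 4·11 + 12)/6 = 66/6 = 11; σ²_J = ((12−10)/6)² = 0.111

Forward pass:
ES_A = 0; EF_A = 6
ES_B = 0; EF_B = 9
ES_C = 0; EF_C = 5
ES_D = max(EF_B=9, EF_C=5) = 9; EF_D = 9+3 = 12
ES_E = 6; EF_E = 6+8 = 14
ES_F = max(EF_A=6, EF_B=9) = 9; EF_F = 9+11 = 20
ES_G = max(EF_A=6, EF_B=9) = 9; EF_G = 9+6 = 15
ES_H = max(EF_B=9, EF_C=5) = 9; EF_H = 9+11 = 20
ES_I = max(EF_D=12, EF_E=14) = 14; EF_I = 14+8 = 22
ES_J = max(EF_F=20, EF_G=15, EF_H=20, EF_I=22) = 22; EF_J = 22+11 = 33
Expected project duration μ = 33 weeks. Critical path: A → E → I → J.

Variances on critical path: σ²_A=5.444, σ²_E=1.778, σ²_I=7.111, σ²_J=0.111.
Largest is σ²_I = 7.111.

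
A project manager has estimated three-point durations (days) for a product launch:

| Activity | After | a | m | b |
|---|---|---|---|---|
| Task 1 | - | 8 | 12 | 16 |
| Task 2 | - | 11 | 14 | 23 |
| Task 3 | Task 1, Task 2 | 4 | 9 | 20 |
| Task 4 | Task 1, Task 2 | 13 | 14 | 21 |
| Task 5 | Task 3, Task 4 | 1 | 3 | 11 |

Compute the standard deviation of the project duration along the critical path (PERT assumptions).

te_Task 1 = (8 + 4·12 + 16)/6 = 72/6 = 12; σ²_Task 1 = ((16−8)/6)² = 1.778
te_Task 2 = (11 + 4·14 + 23)/6 = 90/6 = 15; σ²_Task 2 = ((23−11)/6)² = 4.000
te_Task 3 = (4 + 4·9 + 20)/6 = 60/6 = 10; σ²_Task 3 = ((20−4)/6)² = 7.111
te_Task 4 = (13 + 4·14 + 21)/6 = 90/6 = 15; σ²_Task 4 = ((21−13)/6)² = 1.778
te_Task 5 = (1 + 4·3 + 11)/6 = 24/6 = 4; σ²_Task 5 = ((11−1)/6)² = 2.778

Forward pass:
ES_Task 1 = 0; EF_Task 1 = 12
ES_Task 2 = 0; EF_Task 2 = 15
ES_Task 3 = max(EF_Task 1=12, EF_Task 2=15) = 15; EF_Task 3 = 15+10 = 25
ES_Task 4 = max(EF_Task 1=12, EF_Task 2=15) = 15; EF_Task 4 = 15+15 = 30
ES_Task 5 = max(EF_Task 3=25, EF_Task 4=30) = 30; EF_Task 5 = 30+4 = 34
Expected project duration μ = 34 days. Critical path: Task 2 → Task 4 → Task 5.

Variance along critical path = 4.000 + 1.778 + 2.778 = 8.556
σ = √8.556 = 2.925 days

2.92 days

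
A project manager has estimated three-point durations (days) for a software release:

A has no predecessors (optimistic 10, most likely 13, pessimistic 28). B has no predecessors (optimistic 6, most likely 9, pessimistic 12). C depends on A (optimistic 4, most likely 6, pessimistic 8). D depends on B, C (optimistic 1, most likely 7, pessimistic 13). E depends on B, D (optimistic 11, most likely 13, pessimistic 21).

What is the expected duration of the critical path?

te_A = (10 + 4·13 + 28)/6 = 90/6 = 15
te_B = (6 + 4·9 + 12)/6 = 54/6 = 9
te_C = (4 + 4·6 + 8)/6 = 36/6 = 6
te_D = (1 + 4·7 + 13)/6 = 42/6 = 7
te_E = (11 + 4·13 + 21)/6 = 84/6 = 14

Forward pass:
ES_A = 0; EF_A = 15
ES_B = 0; EF_B = 9
ES_C = 15; EF_C = 15+6 = 21
ES_D = max(EF_B=9, EF_C=21) = 21; EF_D = 21+7 = 28
ES_E = max(EF_B=9, EF_D=28) = 28; EF_E = 28+14 = 42
Expected project duration μ = 42 days. Critical path: A → C → D → E.

42 days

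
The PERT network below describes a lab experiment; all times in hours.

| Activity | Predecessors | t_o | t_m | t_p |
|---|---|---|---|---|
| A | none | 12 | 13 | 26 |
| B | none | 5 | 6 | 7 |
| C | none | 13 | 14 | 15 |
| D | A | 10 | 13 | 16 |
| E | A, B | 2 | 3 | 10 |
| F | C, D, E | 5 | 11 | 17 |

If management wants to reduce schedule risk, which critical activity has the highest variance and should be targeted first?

A

te_A = (12 + 4·13 + 26)/6 = 90/6 = 15; σ²_A = ((26−12)/6)² = 5.444
te_B = (5 + 4·6 + 7)/6 = 36/6 = 6; σ²_B = ((7−5)/6)² = 0.111
te_C = (13 + 4·14 + 15)/6 = 84/6 = 14; σ²_C = ((15−13)/6)² = 0.111
te_D = (10 + 4·13 + 16)/6 = 78/6 = 13; σ²_D = ((16−10)/6)² = 1.000
te_E = (2 + 4·3 + 10)/6 = 24/6 = 4; σ²_E = ((10−2)/6)² = 1.778
te_F = (5 + 4·11 + 17)/6 = 66/6 = 11; σ²_F = ((17−5)/6)² = 4.000

Forward pass:
ES_A = 0; EF_A = 15
ES_B = 0; EF_B = 6
ES_C = 0; EF_C = 14
ES_D = 15; EF_D = 15+13 = 28
ES_E = max(EF_A=15, EF_B=6) = 15; EF_E = 15+4 = 19
ES_F = max(EF_C=14, EF_D=28, EF_E=19) = 28; EF_F = 28+11 = 39
Expected project duration μ = 39 hours. Critical path: A → D → F.

Variances on critical path: σ²_A=5.444, σ²_D=1.000, σ²_F=4.000.
Largest is σ²_A = 5.444.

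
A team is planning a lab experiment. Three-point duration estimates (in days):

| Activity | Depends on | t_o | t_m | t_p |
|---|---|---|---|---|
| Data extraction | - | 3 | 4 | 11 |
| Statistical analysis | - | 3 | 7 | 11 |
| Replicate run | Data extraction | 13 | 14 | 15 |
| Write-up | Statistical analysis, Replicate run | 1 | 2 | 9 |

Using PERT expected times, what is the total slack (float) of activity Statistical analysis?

te_Data extraction = (3 + 4·4 + 11)/6 = 30/6 = 5
te_Statistical analysis = (3 + 4·7 + 11)/6 = 42/6 = 7
te_Replicate run = (13 + 4·14 + 15)/6 = 84/6 = 14
te_Write-up = (1 + 4·2 + 9)/6 = 18/6 = 3

Forward pass:
ES_Data extraction = 0; EF_Data extraction = 5
ES_Statistical analysis = 0; EF_Statistical analysis = 7
ES_Replicate run = 5; EF_Replicate run = 5+14 = 19
ES_Write-up = max(EF_Statistical analysis=7, EF_Replicate run=19) = 19; EF_Write-up = 19+3 = 22
Expected project duration μ = 22 days. Critical path: Data extraction → Replicate run → Write-up.

Backward pass:
LF_Write-up = 22; LS_Write-up = 22−3 = 19
LF_Replicate run = LS_Write-up = 19; LS_Replicate run = 19−14 = 5
LF_Statistical analysis = LS_Write-up = 19; LS_Statistical analysis = 19−7 = 12
LF_Data extraction = LS_Replicate run = 5; LS_Data extraction = 5−5 = 0
Slack_Statistical analysis = LS_Statistical analysis − ES_Statistical analysis = 12 − 0 = 12

12 days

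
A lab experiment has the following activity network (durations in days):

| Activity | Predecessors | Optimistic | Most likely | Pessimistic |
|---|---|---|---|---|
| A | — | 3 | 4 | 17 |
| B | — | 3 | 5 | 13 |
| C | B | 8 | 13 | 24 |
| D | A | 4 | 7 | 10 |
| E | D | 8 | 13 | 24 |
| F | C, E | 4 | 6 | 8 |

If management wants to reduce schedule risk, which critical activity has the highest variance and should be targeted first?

te_A = (3 + 4·4 + 17)/6 = 36/6 = 6; σ²_A = ((17−3)/6)² = 5.444
te_B = (3 + 4·5 + 13)/6 = 36/6 = 6; σ²_B = ((13−3)/6)² = 2.778
te_C = (8 + 4·13 + 24)/6 = 84/6 = 14; σ²_C = ((24−8)/6)² = 7.111
te_D = (4 + 4·7 + 10)/6 = 42/6 = 7; σ²_D = ((10−4)/6)² = 1.000
te_E = (8 + 4·13 + 24)/6 = 84/6 = 14; σ²_E = ((24−8)/6)² = 7.111
te_F = (4 + 4·6 + 8)/6 = 36/6 = 6; σ²_F = ((8−4)/6)² = 0.444

Forward pass:
ES_A = 0; EF_A = 6
ES_B = 0; EF_B = 6
ES_C = 6; EF_C = 6+14 = 20
ES_D = 6; EF_D = 6+7 = 13
ES_E = 13; EF_E = 13+14 = 27
ES_F = max(EF_C=20, EF_E=27) = 27; EF_F = 27+6 = 33
Expected project duration μ = 33 days. Critical path: A → D → E → F.

Variances on critical path: σ²_A=5.444, σ²_D=1.000, σ²_E=7.111, σ²_F=0.444.
Largest is σ²_E = 7.111.

E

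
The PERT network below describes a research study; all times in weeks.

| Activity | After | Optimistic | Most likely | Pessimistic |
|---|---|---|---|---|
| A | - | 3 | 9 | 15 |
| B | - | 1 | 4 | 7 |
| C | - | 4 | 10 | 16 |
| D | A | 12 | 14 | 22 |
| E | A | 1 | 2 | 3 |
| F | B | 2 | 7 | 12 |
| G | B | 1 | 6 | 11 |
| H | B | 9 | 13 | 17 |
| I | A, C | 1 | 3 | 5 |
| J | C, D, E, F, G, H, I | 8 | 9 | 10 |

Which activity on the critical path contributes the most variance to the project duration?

te_A = (3 + 4·9 + 15)/6 = 54/6 = 9; σ²_A = ((15−3)/6)² = 4.000
te_B = (1 + 4·4 + 7)/6 = 24/6 = 4; σ²_B = ((7−1)/6)² = 1.000
te_C = (4 + 4·10 + 16)/6 = 60/6 = 10; σ²_C = ((16−4)/6)² = 4.000
te_D = (12 + 4·14 + 22)/6 = 90/6 = 15; σ²_D = ((22−12)/6)² = 2.778
te_E = (1 + 4·2 + 3)/6 = 12/6 = 2; σ²_E = ((3−1)/6)² = 0.111
te_F = (2 + 4·7 + 12)/6 = 42/6 = 7; σ²_F = ((12−2)/6)² = 2.778
te_G = (1 + 4·6 + 11)/6 = 36/6 = 6; σ²_G = ((11−1)/6)² = 2.778
te_H = (9 + 4·13 + 17)/6 = 78/6 = 13; σ²_H = ((17−9)/6)² = 1.778
te_I = (1 + 4·3 + 5)/6 = 18/6 = 3; σ²_I = ((5−1)/6)² = 0.444
te_J = (8 + 4·9 + 10)/6 = 54/6 = 9; σ²_J = ((10−8)/6)² = 0.111

Forward pass:
ES_A = 0; EF_A = 9
ES_B = 0; EF_B = 4
ES_C = 0; EF_C = 10
ES_D = 9; EF_D = 9+15 = 24
ES_E = 9; EF_E = 9+2 = 11
ES_F = 4; EF_F = 4+7 = 11
ES_G = 4; EF_G = 4+6 = 10
ES_H = 4; EF_H = 4+13 = 17
ES_I = max(EF_A=9, EF_C=10) = 10; EF_I = 10+3 = 13
ES_J = max(EF_C=10, EF_D=24, EF_E=11, EF_F=11, EF_G=10, EF_H=17, EF_I=13) = 24; EF_J = 24+9 = 33
Expected project duration μ = 33 weeks. Critical path: A → D → J.

Variances on critical path: σ²_A=4.000, σ²_D=2.778, σ²_J=0.111.
Largest is σ²_A = 4.000.

A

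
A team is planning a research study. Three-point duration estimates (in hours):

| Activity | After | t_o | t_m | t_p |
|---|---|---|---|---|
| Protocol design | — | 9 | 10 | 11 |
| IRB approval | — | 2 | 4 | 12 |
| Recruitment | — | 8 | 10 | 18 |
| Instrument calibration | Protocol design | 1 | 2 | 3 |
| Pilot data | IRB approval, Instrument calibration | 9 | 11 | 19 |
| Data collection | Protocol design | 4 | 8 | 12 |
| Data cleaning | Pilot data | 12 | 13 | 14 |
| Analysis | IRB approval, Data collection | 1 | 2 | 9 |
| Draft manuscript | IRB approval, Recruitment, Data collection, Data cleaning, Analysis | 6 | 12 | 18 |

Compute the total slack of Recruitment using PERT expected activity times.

te_Protocol design = (9 + 4·10 + 11)/6 = 60/6 = 10
te_IRB approval = (2 + 4·4 + 12)/6 = 30/6 = 5
te_Recruitment = (8 + 4·10 + 18)/6 = 66/6 = 11
te_Instrument calibration = (1 + 4·2 + 3)/6 = 12/6 = 2
te_Pilot data = (9 + 4·11 + 19)/6 = 72/6 = 12
te_Data collection = (4 + 4·8 + 12)/6 = 48/6 = 8
te_Data cleaning = (12 + 4·13 + 14)/6 = 78/6 = 13
te_Analysis = (1 + 4·2 + 9)/6 = 18/6 = 3
te_Draft manuscript = (6 + 4·12 + 18)/6 = 72/6 = 12

Forward pass:
ES_Protocol design = 0; EF_Protocol design = 10
ES_IRB approval = 0; EF_IRB approval = 5
ES_Recruitment = 0; EF_Recruitment = 11
ES_Instrument calibration = 10; EF_Instrument calibration = 10+2 = 12
ES_Pilot data = max(EF_IRB approval=5, EF_Instrument calibration=12) = 12; EF_Pilot data = 12+12 = 24
ES_Data collection = 10; EF_Data collection = 10+8 = 18
ES_Data cleaning = 24; EF_Data cleaning = 24+13 = 37
ES_Analysis = max(EF_IRB approval=5, EF_Data collection=18) = 18; EF_Analysis = 18+3 = 21
ES_Draft manuscript = max(EF_IRB approval=5, EF_Recruitment=11, EF_Data collection=18, EF_Data cleaning=37, EF_Analysis=21) = 37; EF_Draft manuscript = 37+12 = 49
Expected project duration μ = 49 hours. Critical path: Protocol design → Instrument calibration → Pilot data → Data cleaning → Draft manuscript.

Backward pass:
LF_Draft manuscript = 49; LS_Draft manuscript = 49−12 = 37
LF_Analysis = LS_Draft manuscript = 37; LS_Analysis = 37−3 = 34
LF_Data cleaning = LS_Draft manuscript = 37; LS_Data cleaning = 37−13 = 24
LF_Data collection = min(LS_Analysis=34, LS_Draft manuscript=37) = 34; LS_Data collection = 34−8 = 26
LF_Pilot data = LS_Data cleaning = 24; LS_Pilot data = 24−12 = 12
LF_Instrument calibration = LS_Pilot data = 12; LS_Instrument calibration = 12−2 = 10
LF_Recruitment = LS_Draft manuscript = 37; LS_Recruitment = 37−11 = 26
LF_IRB approval = min(LS_Pilot data=12, LS_Analysis=34, LS_Draft manuscript=37) = 12; LS_IRB approval = 12−5 = 7
LF_Protocol design = min(LS_Instrument calibration=10, LS_Data collection=26) = 10; LS_Protocol design = 10−10 = 0
Slack_Recruitment = LS_Recruitment − ES_Recruitment = 26 − 0 = 26

26 hours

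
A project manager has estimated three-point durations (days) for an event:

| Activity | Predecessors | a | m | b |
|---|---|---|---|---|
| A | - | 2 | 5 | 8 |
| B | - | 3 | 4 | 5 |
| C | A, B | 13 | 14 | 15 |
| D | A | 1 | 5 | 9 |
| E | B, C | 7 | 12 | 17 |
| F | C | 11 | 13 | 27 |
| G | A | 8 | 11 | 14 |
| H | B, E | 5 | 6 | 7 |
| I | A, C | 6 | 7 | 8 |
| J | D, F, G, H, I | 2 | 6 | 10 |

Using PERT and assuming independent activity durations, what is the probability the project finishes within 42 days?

te_A = (2 + 4·5 + 8)/6 = 30/6 = 5; σ²_A = ((8−2)/6)² = 1.000
te_B = (3 + 4·4 + 5)/6 = 24/6 = 4; σ²_B = ((5−3)/6)² = 0.111
te_C = (13 + 4·14 + 15)/6 = 84/6 = 14; σ²_C = ((15−13)/6)² = 0.111
te_D = (1 + 4·5 + 9)/6 = 30/6 = 5; σ²_D = ((9−1)/6)² = 1.778
te_E = (7 + 4·12 + 17)/6 = 72/6 = 12; σ²_E = ((17−7)/6)² = 2.778
te_F = (11 + 4·13 + 27)/6 = 90/6 = 15; σ²_F = ((27−11)/6)² = 7.111
te_G = (8 + 4·11 + 14)/6 = 66/6 = 11; σ²_G = ((14−8)/6)² = 1.000
te_H = (5 + 4·6 + 7)/6 = 36/6 = 6; σ²_H = ((7−5)/6)² = 0.111
te_I = (6 + 4·7 + 8)/6 = 42/6 = 7; σ²_I = ((8−6)/6)² = 0.111
te_J = (2 + 4·6 + 10)/6 = 36/6 = 6; σ²_J = ((10−2)/6)² = 1.778

Forward pass:
ES_A = 0; EF_A = 5
ES_B = 0; EF_B = 4
ES_C = max(EF_A=5, EF_B=4) = 5; EF_C = 5+14 = 19
ES_D = 5; EF_D = 5+5 = 10
ES_E = max(EF_B=4, EF_C=19) = 19; EF_E = 19+12 = 31
ES_F = 19; EF_F = 19+15 = 34
ES_G = 5; EF_G = 5+11 = 16
ES_H = max(EF_B=4, EF_E=31) = 31; EF_H = 31+6 = 37
ES_I = max(EF_A=5, EF_C=19) = 19; EF_I = 19+7 = 26
ES_J = max(EF_D=10, EF_F=34, EF_G=16, EF_H=37, EF_I=26) = 37; EF_J = 37+6 = 43
Expected project duration μ = 43 days. Critical path: A → C → E → H → J.

Variance along critical path = 1.000 + 0.111 + 2.778 + 0.111 + 1.778 = 5.778; σ = √5.778 = 2.404 days.
Z = (42 − 43) / 2.404 = -0.416
P(T ≤ 42) = Φ(-0.416) ≈ 0.339

0.339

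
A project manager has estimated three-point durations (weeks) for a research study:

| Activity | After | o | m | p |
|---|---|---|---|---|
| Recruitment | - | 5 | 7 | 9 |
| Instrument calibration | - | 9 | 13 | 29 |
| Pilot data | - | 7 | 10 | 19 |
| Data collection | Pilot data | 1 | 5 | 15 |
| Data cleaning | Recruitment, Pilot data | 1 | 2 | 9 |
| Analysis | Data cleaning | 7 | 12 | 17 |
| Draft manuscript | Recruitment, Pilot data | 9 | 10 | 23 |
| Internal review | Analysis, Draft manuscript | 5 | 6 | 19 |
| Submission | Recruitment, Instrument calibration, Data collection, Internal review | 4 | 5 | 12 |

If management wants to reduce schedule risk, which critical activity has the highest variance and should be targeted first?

Internal review

te_Recruitment = (5 + 4·7 + 9)/6 = 42/6 = 7; σ²_Recruitment = ((9−5)/6)² = 0.444
te_Instrument calibration = (9 + 4·13 + 29)/6 = 90/6 = 15; σ²_Instrument calibration = ((29−9)/6)² = 11.111
te_Pilot data = (7 + 4·10 + 19)/6 = 66/6 = 11; σ²_Pilot data = ((19−7)/6)² = 4.000
te_Data collection = (1 + 4·5 + 15)/6 = 36/6 = 6; σ²_Data collection = ((15−1)/6)² = 5.444
te_Data cleaning = (1 + 4·2 + 9)/6 = 18/6 = 3; σ²_Data cleaning = ((9−1)/6)² = 1.778
te_Analysis = (7 + 4·12 + 17)/6 = 72/6 = 12; σ²_Analysis = ((17−7)/6)² = 2.778
te_Draft manuscript = (9 + 4·10 + 23)/6 = 72/6 = 12; σ²_Draft manuscript = ((23−9)/6)² = 5.444
te_Internal review = (5 + 4·6 + 19)/6 = 48/6 = 8; σ²_Internal review = ((19−5)/6)² = 5.444
te_Submission = (4 + 4·5 + 12)/6 = 36/6 = 6; σ²_Submission = ((12−4)/6)² = 1.778

Forward pass:
ES_Recruitment = 0; EF_Recruitment = 7
ES_Instrument calibration = 0; EF_Instrument calibration = 15
ES_Pilot data = 0; EF_Pilot data = 11
ES_Data collection = 11; EF_Data collection = 11+6 = 17
ES_Data cleaning = max(EF_Recruitment=7, EF_Pilot data=11) = 11; EF_Data cleaning = 11+3 = 14
ES_Analysis = 14; EF_Analysis = 14+12 = 26
ES_Draft manuscript = max(EF_Recruitment=7, EF_Pilot data=11) = 11; EF_Draft manuscript = 11+12 = 23
ES_Internal review = max(EF_Analysis=26, EF_Draft manuscript=23) = 26; EF_Internal review = 26+8 = 34
ES_Submission = max(EF_Recruitment=7, EF_Instrument calibration=15, EF_Data collection=17, EF_Internal review=34) = 34; EF_Submission = 34+6 = 40
Expected project duration μ = 40 weeks. Critical path: Pilot data → Data cleaning → Analysis → Internal review → Submission.

Variances on critical path: σ²_Pilot data=4.000, σ²_Data cleaning=1.778, σ²_Analysis=2.778, σ²_Internal review=5.444, σ²_Submission=1.778.
Largest is σ²_Internal review = 5.444.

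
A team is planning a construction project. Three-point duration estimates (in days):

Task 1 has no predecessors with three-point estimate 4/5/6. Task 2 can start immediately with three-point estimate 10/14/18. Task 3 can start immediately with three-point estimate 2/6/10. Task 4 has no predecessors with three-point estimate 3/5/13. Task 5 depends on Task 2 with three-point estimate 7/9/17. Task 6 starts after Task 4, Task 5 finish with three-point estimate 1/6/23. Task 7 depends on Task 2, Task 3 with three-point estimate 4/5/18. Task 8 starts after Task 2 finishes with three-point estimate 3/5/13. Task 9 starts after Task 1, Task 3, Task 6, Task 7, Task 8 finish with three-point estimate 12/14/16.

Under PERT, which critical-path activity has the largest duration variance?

te_Task 1 = (4 + 4·5 + 6)/6 = 30/6 = 5; σ²_Task 1 = ((6−4)/6)² = 0.111
te_Task 2 = (10 + 4·14 + 18)/6 = 84/6 = 14; σ²_Task 2 = ((18−10)/6)² = 1.778
te_Task 3 = (2 + 4·6 + 10)/6 = 36/6 = 6; σ²_Task 3 = ((10−2)/6)² = 1.778
te_Task 4 = (3 + 4·5 + 13)/6 = 36/6 = 6; σ²_Task 4 = ((13−3)/6)² = 2.778
te_Task 5 = (7 + 4·9 + 17)/6 = 60/6 = 10; σ²_Task 5 = ((17−7)/6)² = 2.778
te_Task 6 = (1 + 4·6 + 23)/6 = 48/6 = 8; σ²_Task 6 = ((23−1)/6)² = 13.444
te_Task 7 = (4 + 4·5 + 18)/6 = 42/6 = 7; σ²_Task 7 = ((18−4)/6)² = 5.444
te_Task 8 = (3 + 4·5 + 13)/6 = 36/6 = 6; σ²_Task 8 = ((13−3)/6)² = 2.778
te_Task 9 = (12 + 4·14 + 16)/6 = 84/6 = 14; σ²_Task 9 = ((16−12)/6)² = 0.444

Forward pass:
ES_Task 1 = 0; EF_Task 1 = 5
ES_Task 2 = 0; EF_Task 2 = 14
ES_Task 3 = 0; EF_Task 3 = 6
ES_Task 4 = 0; EF_Task 4 = 6
ES_Task 5 = 14; EF_Task 5 = 14+10 = 24
ES_Task 6 = max(EF_Task 4=6, EF_Task 5=24) = 24; EF_Task 6 = 24+8 = 32
ES_Task 7 = max(EF_Task 2=14, EF_Task 3=6) = 14; EF_Task 7 = 14+7 = 21
ES_Task 8 = 14; EF_Task 8 = 14+6 = 20
ES_Task 9 = max(EF_Task 1=5, EF_Task 3=6, EF_Task 6=32, EF_Task 7=21, EF_Task 8=20) = 32; EF_Task 9 = 32+14 = 46
Expected project duration μ = 46 days. Critical path: Task 2 → Task 5 → Task 6 → Task 9.

Variances on critical path: σ²_Task 2=1.778, σ²_Task 5=2.778, σ²_Task 6=13.444, σ²_Task 9=0.444.
Largest is σ²_Task 6 = 13.444.

Task 6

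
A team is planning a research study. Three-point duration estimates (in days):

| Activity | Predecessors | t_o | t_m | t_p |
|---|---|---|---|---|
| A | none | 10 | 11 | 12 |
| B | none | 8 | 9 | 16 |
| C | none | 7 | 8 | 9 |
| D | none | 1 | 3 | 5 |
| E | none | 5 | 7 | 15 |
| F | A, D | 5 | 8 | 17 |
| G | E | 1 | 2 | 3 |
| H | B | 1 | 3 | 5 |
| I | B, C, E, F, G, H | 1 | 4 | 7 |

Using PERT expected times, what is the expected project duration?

te_A = (10 + 4·11 + 12)/6 = 66/6 = 11
te_B = (8 + 4·9 + 16)/6 = 60/6 = 10
te_C = (7 + 4·8 + 9)/6 = 48/6 = 8
te_D = (1 + 4·3 + 5)/6 = 18/6 = 3
te_E = (5 + 4·7 + 15)/6 = 48/6 = 8
te_F = (5 + 4·8 + 17)/6 = 54/6 = 9
te_G = (1 + 4·2 + 3)/6 = 12/6 = 2
te_H = (1 + 4·3 + 5)/6 = 18/6 = 3
te_I = (1 + 4·4 + 7)/6 = 24/6 = 4

Forward pass:
ES_A = 0; EF_A = 11
ES_B = 0; EF_B = 10
ES_C = 0; EF_C = 8
ES_D = 0; EF_D = 3
ES_E = 0; EF_E = 8
ES_F = max(EF_A=11, EF_D=3) = 11; EF_F = 11+9 = 20
ES_G = 8; EF_G = 8+2 = 10
ES_H = 10; EF_H = 10+3 = 13
ES_I = max(EF_B=10, EF_C=8, EF_E=8, EF_F=20, EF_G=10, EF_H=13) = 20; EF_I = 20+4 = 24
Expected project duration μ = 24 days. Critical path: A → F → I.

24 days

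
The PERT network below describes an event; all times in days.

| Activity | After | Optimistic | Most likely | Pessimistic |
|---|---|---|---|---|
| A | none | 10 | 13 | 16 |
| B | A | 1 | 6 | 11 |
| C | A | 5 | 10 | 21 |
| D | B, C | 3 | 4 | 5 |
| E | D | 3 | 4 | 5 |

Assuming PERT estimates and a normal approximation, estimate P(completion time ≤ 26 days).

te_A = (10 + 4·13 + 16)/6 = 78/6 = 13; σ²_A = ((16−10)/6)² = 1.000
te_B = (1 + 4·6 + 11)/6 = 36/6 = 6; σ²_B = ((11−1)/6)² = 2.778
te_C = (5 + 4·10 + 21)/6 = 66/6 = 11; σ²_C = ((21−5)/6)² = 7.111
te_D = (3 + 4·4 + 5)/6 = 24/6 = 4; σ²_D = ((5−3)/6)² = 0.111
te_E = (3 + 4·4 + 5)/6 = 24/6 = 4; σ²_E = ((5−3)/6)² = 0.111

Forward pass:
ES_A = 0; EF_A = 13
ES_B = 13; EF_B = 13+6 = 19
ES_C = 13; EF_C = 13+11 = 24
ES_D = max(EF_B=19, EF_C=24) = 24; EF_D = 24+4 = 28
ES_E = 28; EF_E = 28+4 = 32
Expected project duration μ = 32 days. Critical path: A → C → D → E.

Variance along critical path = 1.000 + 7.111 + 0.111 + 0.111 = 8.333; σ = √8.333 = 2.887 days.
Z = (26 − 32) / 2.887 = -2.078
P(T ≤ 26) = Φ(-2.078) ≈ 0.019

0.019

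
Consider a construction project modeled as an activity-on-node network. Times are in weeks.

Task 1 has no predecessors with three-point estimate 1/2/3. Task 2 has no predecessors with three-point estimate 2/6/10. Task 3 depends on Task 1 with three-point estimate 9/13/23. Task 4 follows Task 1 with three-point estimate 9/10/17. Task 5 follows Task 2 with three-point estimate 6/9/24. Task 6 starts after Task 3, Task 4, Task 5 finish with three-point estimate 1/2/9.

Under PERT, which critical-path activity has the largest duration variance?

te_Task 1 = (1 + 4·2 + 3)/6 = 12/6 = 2; σ²_Task 1 = ((3−1)/6)² = 0.111
te_Task 2 = (2 + 4·6 + 10)/6 = 36/6 = 6; σ²_Task 2 = ((10−2)/6)² = 1.778
te_Task 3 = (9 + 4·13 + 23)/6 = 84/6 = 14; σ²_Task 3 = ((23−9)/6)² = 5.444
te_Task 4 = (9 + 4·10 + 17)/6 = 66/6 = 11; σ²_Task 4 = ((17−9)/6)² = 1.778
te_Task 5 = (6 + 4·9 + 24)/6 = 66/6 = 11; σ²_Task 5 = ((24−6)/6)² = 9.000
te_Task 6 = (1 + 4·2 + 9)/6 = 18/6 = 3; σ²_Task 6 = ((9−1)/6)² = 1.778

Forward pass:
ES_Task 1 = 0; EF_Task 1 = 2
ES_Task 2 = 0; EF_Task 2 = 6
ES_Task 3 = 2; EF_Task 3 = 2+14 = 16
ES_Task 4 = 2; EF_Task 4 = 2+11 = 13
ES_Task 5 = 6; EF_Task 5 = 6+11 = 17
ES_Task 6 = max(EF_Task 3=16, EF_Task 4=13, EF_Task 5=17) = 17; EF_Task 6 = 17+3 = 20
Expected project duration μ = 20 weeks. Critical path: Task 2 → Task 5 → Task 6.

Variances on critical path: σ²_Task 2=1.778, σ²_Task 5=9.000, σ²_Task 6=1.778.
Largest is σ²_Task 5 = 9.000.

Task 5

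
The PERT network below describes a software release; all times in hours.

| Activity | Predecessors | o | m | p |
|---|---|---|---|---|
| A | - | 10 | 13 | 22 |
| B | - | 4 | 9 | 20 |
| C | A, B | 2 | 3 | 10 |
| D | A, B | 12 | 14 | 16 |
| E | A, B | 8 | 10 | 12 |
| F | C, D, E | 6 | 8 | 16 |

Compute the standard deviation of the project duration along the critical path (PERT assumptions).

2.69 hours

te_A = (10 + 4·13 + 22)/6 = 84/6 = 14; σ²_A = ((22−10)/6)² = 4.000
te_B = (4 + 4·9 + 20)/6 = 60/6 = 10; σ²_B = ((20−4)/6)² = 7.111
te_C = (2 + 4·3 + 10)/6 = 24/6 = 4; σ²_C = ((10−2)/6)² = 1.778
te_D = (12 + 4·14 + 16)/6 = 84/6 = 14; σ²_D = ((16−12)/6)² = 0.444
te_E = (8 + 4·10 + 12)/6 = 60/6 = 10; σ²_E = ((12−8)/6)² = 0.444
te_F = (6 + 4·8 + 16)/6 = 54/6 = 9; σ²_F = ((16−6)/6)² = 2.778

Forward pass:
ES_A = 0; EF_A = 14
ES_B = 0; EF_B = 10
ES_C = max(EF_A=14, EF_B=10) = 14; EF_C = 14+4 = 18
ES_D = max(EF_A=14, EF_B=10) = 14; EF_D = 14+14 = 28
ES_E = max(EF_A=14, EF_B=10) = 14; EF_E = 14+10 = 24
ES_F = max(EF_C=18, EF_D=28, EF_E=24) = 28; EF_F = 28+9 = 37
Expected project duration μ = 37 hours. Critical path: A → D → F.

Variance along critical path = 4.000 + 0.444 + 2.778 = 7.222
σ = √7.222 = 2.687 hours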